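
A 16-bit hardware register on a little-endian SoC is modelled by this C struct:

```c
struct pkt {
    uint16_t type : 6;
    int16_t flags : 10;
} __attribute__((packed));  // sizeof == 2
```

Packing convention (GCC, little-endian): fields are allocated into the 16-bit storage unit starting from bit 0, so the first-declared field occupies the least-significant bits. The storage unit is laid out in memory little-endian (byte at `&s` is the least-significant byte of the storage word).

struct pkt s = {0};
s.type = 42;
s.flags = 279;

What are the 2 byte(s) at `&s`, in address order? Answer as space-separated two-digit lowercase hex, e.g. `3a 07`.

type:6 = 42 → 0x2a << 0 → word 0x002a
flags:10 = 279 → 0x117 << 6 → word 0x45ea
word = 0x45ea → little-endian bytes:
  [0]=0xea  [1]=0x45

ea 45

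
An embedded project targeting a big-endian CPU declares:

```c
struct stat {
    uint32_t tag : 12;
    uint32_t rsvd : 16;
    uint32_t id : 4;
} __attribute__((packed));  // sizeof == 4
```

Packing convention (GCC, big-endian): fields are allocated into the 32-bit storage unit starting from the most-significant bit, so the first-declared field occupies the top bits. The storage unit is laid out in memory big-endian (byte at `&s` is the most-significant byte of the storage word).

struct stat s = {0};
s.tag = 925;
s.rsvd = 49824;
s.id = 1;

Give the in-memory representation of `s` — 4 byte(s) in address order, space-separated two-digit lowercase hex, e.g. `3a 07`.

39 dc 2a 01

tag:12 = 925 → 0x39d << 20 → word 0x39d00000
rsvd:16 = 49824 → 0xc2a0 << 4 → word 0x39dc2a00
id:4 = 1 → 0x1 << 0 → word 0x39dc2a01
word = 0x39dc2a01 → big-endian bytes:
  [0]=0x39  [1]=0xdc  [2]=0x2a  [3]=0x01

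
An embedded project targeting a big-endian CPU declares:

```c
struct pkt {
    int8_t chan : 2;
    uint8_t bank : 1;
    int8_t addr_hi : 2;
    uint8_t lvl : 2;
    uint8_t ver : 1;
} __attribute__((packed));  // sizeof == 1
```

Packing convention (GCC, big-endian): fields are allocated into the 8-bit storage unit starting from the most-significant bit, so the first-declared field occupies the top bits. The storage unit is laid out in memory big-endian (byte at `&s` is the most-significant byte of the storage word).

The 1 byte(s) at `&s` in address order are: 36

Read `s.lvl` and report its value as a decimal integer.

[0]=0x36 (big-endian) → word 0x36
chan [6+:2] = (word>>6) & 0x3 = 0
bank [5+:1] = (word>>5) & 0x1 = 1
addr_hi [3+:2] = (word>>3) & 0x3 = 2
lvl [1+:2] = (word>>1) & 0x3 = 3  ←
ver [0+:1] = (word>>0) & 0x1 = 0

3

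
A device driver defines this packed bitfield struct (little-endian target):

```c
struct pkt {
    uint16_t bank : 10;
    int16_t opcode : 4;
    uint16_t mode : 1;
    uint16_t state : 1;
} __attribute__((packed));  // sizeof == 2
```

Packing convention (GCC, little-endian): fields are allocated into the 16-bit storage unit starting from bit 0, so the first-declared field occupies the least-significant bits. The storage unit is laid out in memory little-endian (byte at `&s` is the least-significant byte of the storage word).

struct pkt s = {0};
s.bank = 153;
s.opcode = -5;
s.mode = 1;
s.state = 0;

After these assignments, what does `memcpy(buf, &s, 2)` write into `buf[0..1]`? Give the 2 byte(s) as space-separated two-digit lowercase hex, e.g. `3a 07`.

bank (10b) val=153 bits=0x99 at bit 0: 0x0099
opcode (4b) val=-5 bits=0xb at bit 10: 0x2c99
mode (1b) val=1 bits=0x1 at bit 14: 0x6c99
state (1b) val=0 bits=0x0 at bit 15: 0x6c99
word = 0x6c99 → little-endian bytes:
  [0]=0x99  [1]=0x6c

99 6c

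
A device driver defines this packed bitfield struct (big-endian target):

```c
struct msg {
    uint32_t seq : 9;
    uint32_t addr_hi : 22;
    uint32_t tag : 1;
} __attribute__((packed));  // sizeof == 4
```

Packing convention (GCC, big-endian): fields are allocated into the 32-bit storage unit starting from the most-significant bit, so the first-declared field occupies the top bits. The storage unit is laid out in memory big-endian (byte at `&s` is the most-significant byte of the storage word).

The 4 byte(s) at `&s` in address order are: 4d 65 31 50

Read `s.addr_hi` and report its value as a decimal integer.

[0]=0x4d [1]=0x65 [2]=0x31 [3]=0x50 (big-endian) → word 0x4d653150
seq [23+:9] = (word>>23) & 0x1ff = 154
addr_hi [1+:22] = (word>>1) & 0x3fffff = 3315880  ←
tag [0+:1] = (word>>0) & 0x1 = 0

3315880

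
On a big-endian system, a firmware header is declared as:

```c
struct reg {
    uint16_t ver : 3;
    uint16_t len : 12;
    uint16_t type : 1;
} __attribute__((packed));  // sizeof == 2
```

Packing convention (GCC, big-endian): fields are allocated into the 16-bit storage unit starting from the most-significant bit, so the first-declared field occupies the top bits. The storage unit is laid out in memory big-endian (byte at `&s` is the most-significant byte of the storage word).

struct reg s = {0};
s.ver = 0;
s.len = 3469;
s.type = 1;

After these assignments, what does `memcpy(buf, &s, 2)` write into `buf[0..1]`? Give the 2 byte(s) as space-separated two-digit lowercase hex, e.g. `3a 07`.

1b 1b

ver:3 = 0 → 0x0 << 13 → word 0x0000
len:12 = 3469 → 0xd8d << 1 → word 0x1b1a
type:1 = 1 → 0x1 << 0 → word 0x1b1b
word = 0x1b1b → big-endian bytes:
  [0]=0x1b  [1]=0x1b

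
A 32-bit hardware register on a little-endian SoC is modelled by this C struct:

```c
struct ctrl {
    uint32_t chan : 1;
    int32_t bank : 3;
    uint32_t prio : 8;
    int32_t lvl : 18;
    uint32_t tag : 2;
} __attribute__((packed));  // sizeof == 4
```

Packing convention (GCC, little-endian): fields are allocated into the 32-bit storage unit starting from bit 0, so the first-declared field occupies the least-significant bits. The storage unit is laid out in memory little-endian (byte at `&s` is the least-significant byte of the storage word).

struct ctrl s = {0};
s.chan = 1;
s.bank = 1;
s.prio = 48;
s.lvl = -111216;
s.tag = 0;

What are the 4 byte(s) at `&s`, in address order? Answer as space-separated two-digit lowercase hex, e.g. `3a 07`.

chan (1b) val=1 bits=0x1 at bit 0: 0x00000001
bank (3b) val=1 bits=0x1 at bit 1: 0x00000003
prio (8b) val=48 bits=0x30 at bit 4: 0x00000303
lvl (18b) val=-111216 bits=0x24d90 at bit 12: 0x24d90303
tag (2b) val=0 bits=0x0 at bit 30: 0x24d90303
word = 0x24d90303 → little-endian bytes:
  [0]=0x03  [1]=0x03  [2]=0xd9  [3]=0x24

03 03 d9 24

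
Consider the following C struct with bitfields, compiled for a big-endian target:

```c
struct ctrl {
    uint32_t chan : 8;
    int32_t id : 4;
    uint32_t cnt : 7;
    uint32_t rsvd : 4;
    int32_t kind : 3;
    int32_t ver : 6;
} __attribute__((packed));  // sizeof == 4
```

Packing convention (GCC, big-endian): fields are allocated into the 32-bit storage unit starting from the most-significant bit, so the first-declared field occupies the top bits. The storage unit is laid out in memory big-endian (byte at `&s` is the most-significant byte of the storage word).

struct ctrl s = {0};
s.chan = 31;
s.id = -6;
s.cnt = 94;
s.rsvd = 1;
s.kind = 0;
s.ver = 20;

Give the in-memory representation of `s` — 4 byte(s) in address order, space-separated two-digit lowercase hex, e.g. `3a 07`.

1f ab c2 14

[24+:8] chan=31 & 0xff = 0x1f; word=0x1f000000
[20+:4] id=-6 & 0xf = 0xa; word=0x1fa00000
[13+:7] cnt=94 & 0x7f = 0x5e; word=0x1fabc000
[9+:4] rsvd=1 & 0xf = 0x1; word=0x1fabc200
[6+:3] kind=0 & 0x7 = 0x0; word=0x1fabc200
[0+:6] ver=20 & 0x3f = 0x14; word=0x1fabc214
word = 0x1fabc214 → big-endian bytes:
  [0]=0x1f  [1]=0xab  [2]=0xc2  [3]=0x14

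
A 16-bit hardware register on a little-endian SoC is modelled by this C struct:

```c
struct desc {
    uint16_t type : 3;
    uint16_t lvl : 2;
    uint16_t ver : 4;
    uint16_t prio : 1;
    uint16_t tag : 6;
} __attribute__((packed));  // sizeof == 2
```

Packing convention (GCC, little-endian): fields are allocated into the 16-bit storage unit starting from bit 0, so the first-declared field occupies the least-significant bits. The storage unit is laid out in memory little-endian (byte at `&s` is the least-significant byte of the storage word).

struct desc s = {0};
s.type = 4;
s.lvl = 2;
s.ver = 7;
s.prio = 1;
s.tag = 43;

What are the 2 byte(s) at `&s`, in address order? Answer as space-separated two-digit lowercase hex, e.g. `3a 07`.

type:3 = 4 → 0x4 << 0 → word 0x0004
lvl:2 = 2 → 0x2 << 3 → word 0x0014
ver:4 = 7 → 0x7 << 5 → word 0x00f4
prio:1 = 1 → 0x1 << 9 → word 0x02f4
tag:6 = 43 → 0x2b << 10 → word 0xaef4
word = 0xaef4 → little-endian bytes:
  [0]=0xf4  [1]=0xae

f4 ae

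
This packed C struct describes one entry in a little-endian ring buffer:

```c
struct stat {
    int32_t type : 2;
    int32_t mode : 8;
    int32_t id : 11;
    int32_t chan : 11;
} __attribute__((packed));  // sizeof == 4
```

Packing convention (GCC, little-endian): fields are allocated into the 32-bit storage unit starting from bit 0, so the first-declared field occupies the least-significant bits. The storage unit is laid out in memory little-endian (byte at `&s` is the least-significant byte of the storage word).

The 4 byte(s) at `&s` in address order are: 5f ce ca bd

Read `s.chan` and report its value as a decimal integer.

[0]=0x5f [1]=0xce [2]=0xca [3]=0xbd (little-endian) → word 0xbdcace5f
type:2 @ bit 0 → (0xbdcace5f>>0)&0x3 = 0x3
mode:8 @ bit 2 → (0xbdcace5f>>2)&0xff = 0x97
id:11 @ bit 10 → (0xbdcace5f>>10)&0x7ff = 0x2b3
chan:11 @ bit 21 → (0xbdcace5f>>21)&0x7ff = 0x5ee  ←
chan signed 11b, MSB=1: 1518 - 2048 = -530

-530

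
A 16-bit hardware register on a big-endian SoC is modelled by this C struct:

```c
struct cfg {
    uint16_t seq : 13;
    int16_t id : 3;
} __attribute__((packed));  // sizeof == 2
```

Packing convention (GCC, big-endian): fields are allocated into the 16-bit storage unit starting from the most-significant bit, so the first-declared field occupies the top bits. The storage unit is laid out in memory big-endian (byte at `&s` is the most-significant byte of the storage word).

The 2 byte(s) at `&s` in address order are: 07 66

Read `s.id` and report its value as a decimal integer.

[0]=0x07 [1]=0x66 (big-endian) → word 0x0766
seq:13 @ bit 3 → (0x0766>>3)&0x1fff = 0xec
id:3 @ bit 0 → (0x0766>>0)&0x7 = 0x6  ←
id signed 3b, MSB=1: 6 - 8 = -2

-2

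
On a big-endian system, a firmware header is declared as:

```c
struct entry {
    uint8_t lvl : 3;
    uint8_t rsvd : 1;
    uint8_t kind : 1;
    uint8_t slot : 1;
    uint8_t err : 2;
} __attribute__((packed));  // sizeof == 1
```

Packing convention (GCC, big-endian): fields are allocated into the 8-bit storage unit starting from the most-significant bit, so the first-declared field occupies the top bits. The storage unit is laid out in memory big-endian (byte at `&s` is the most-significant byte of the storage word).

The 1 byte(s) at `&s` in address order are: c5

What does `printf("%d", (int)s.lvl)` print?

[0]=0xc5 (big-endian) → word 0xc5
lvl [5+:3] = (word>>5) & 0x7 = 6  ←
rsvd [4+:1] = (word>>4) & 0x1 = 0
kind [3+:1] = (word>>3) & 0x1 = 0
slot [2+:1] = (word>>2) & 0x1 = 1
err [0+:2] = (word>>0) & 0x3 = 1

6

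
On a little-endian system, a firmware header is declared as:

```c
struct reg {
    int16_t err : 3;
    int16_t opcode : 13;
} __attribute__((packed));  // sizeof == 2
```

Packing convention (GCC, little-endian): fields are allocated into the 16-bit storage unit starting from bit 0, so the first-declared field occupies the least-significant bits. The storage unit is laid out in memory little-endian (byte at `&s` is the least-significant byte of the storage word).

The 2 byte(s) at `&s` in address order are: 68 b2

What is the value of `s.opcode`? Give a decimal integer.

[0]=0x68 [1]=0xb2 (little-endian) → word 0xb268
err [0+:3] = (word>>0) & 0x7 = 0
opcode [3+:13] = (word>>3) & 0x1fff = 5709  ←
opcode signed 13b, MSB=1: 5709 - 8192 = -2483

-2483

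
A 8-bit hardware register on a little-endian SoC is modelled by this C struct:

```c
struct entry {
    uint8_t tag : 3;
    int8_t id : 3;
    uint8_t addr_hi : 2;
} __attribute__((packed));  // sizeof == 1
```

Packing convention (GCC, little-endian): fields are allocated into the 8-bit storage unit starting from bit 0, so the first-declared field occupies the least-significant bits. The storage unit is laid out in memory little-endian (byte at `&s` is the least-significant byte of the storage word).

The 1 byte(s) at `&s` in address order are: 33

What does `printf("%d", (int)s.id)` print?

-2

[0]=0x33 (little-endian) → word 0x33
tag:3 @ bit 0 → (0x33>>0)&0x7 = 0x3
id:3 @ bit 3 → (0x33>>3)&0x7 = 0x6  ←
addr_hi:2 @ bit 6 → (0x33>>6)&0x3 = 0x0
id signed 3b, MSB=1: 6 - 8 = -2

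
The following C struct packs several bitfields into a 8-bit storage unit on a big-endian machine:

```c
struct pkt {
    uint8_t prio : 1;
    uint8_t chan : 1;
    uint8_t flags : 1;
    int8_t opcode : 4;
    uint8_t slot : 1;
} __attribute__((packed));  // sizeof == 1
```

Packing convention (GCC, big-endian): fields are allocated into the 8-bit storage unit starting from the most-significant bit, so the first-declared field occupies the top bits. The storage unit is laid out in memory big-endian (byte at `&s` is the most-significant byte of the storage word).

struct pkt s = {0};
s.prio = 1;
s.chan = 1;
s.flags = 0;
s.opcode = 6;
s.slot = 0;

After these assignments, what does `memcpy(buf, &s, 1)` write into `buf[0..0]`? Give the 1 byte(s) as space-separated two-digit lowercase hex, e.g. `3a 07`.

cc

prio:1 = 1 → 0x1 << 7 → word 0x80
chan:1 = 1 → 0x1 << 6 → word 0xc0
flags:1 = 0 → 0x0 << 5 → word 0xc0
opcode:4 = 6 → 0x6 << 1 → word 0xcc
slot:1 = 0 → 0x0 << 0 → word 0xcc
word = 0xcc → big-endian bytes:
  [0]=0xcc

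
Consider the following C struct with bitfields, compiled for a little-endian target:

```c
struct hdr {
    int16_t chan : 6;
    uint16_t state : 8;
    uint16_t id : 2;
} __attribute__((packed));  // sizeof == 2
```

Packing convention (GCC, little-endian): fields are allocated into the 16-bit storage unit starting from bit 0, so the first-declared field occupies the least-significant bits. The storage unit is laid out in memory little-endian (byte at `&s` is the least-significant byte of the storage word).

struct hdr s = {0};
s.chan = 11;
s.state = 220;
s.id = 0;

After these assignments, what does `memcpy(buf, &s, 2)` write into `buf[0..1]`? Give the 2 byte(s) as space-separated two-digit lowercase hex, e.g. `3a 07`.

0b 37

chan (6b) val=11 bits=0xb at bit 0: 0x000b
state (8b) val=220 bits=0xdc at bit 6: 0x370b
id (2b) val=0 bits=0x0 at bit 14: 0x370b
word = 0x370b → little-endian bytes:
  [0]=0x0b  [1]=0x37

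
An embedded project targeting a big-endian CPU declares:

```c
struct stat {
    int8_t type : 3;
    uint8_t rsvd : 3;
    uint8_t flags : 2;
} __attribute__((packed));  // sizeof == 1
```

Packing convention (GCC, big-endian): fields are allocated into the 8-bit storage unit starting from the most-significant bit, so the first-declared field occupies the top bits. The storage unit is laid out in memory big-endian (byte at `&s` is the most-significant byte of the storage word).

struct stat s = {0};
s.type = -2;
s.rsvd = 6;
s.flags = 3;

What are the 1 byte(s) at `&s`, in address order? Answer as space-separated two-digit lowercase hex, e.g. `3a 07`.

db

[5+:3] type=-2 & 0x7 = 0x6; word=0xc0
[2+:3] rsvd=6 & 0x7 = 0x6; word=0xd8
[0+:2] flags=3 & 0x3 = 0x3; word=0xdb
word = 0xdb → big-endian bytes:
  [0]=0xdb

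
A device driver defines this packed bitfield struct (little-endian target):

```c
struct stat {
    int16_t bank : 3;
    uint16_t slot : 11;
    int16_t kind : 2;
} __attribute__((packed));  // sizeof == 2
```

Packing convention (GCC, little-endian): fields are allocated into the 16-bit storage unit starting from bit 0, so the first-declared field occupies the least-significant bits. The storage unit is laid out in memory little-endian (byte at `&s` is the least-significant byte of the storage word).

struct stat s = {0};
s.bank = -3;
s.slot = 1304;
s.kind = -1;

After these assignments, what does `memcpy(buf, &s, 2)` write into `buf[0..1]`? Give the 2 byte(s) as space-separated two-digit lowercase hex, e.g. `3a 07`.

[0+:3] bank=-3 & 0x7 = 0x5; word=0x0005
[3+:11] slot=1304 & 0x7ff = 0x518; word=0x28c5
[14+:2] kind=-1 & 0x3 = 0x3; word=0xe8c5
word = 0xe8c5 → little-endian bytes:
  [0]=0xc5  [1]=0xe8

c5 e8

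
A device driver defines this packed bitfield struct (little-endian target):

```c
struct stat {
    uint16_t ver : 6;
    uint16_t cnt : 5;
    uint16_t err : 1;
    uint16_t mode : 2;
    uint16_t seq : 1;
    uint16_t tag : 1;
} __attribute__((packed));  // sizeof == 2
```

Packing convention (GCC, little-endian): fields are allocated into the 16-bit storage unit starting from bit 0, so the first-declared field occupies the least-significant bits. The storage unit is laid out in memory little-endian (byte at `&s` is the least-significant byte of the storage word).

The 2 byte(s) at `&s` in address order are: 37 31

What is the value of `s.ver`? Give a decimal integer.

[0]=0x37 [1]=0x31 (little-endian) → word 0x3137
ver [0+:6] = (word>>0) & 0x3f = 55  ←
cnt [6+:5] = (word>>6) & 0x1f = 4
err [11+:1] = (word>>11) & 0x1 = 0
mode [12+:2] = (word>>12) & 0x3 = 3
seq [14+:1] = (word>>14) & 0x1 = 0
tag [15+:1] = (word>>15) & 0x1 = 0

55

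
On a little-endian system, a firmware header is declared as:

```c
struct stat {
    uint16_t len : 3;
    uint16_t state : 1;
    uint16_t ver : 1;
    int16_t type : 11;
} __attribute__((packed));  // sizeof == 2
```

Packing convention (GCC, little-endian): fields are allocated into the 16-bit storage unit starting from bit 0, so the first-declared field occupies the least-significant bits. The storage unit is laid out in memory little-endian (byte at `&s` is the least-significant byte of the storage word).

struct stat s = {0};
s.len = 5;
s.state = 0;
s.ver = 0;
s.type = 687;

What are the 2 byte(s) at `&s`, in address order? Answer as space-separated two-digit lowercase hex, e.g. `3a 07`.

len:3 = 5 → 0x5 << 0 → word 0x0005
state:1 = 0 → 0x0 << 3 → word 0x0005
ver:1 = 0 → 0x0 << 4 → word 0x0005
type:11 = 687 → 0x2af << 5 → word 0x55e5
word = 0x55e5 → little-endian bytes:
  [0]=0xe5  [1]=0x55

e5 55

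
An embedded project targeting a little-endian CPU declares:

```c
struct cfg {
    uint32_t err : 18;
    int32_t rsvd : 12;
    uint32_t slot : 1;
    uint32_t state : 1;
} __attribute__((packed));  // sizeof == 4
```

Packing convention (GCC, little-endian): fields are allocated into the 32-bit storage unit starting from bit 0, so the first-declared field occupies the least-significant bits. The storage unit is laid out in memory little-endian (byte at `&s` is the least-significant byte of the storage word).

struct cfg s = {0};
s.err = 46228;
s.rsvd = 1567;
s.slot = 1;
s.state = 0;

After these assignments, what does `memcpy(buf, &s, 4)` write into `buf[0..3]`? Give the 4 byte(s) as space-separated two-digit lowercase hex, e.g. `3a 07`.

94 b4 7c 58

err (18b) val=46228 bits=0xb494 at bit 0: 0x0000b494
rsvd (12b) val=1567 bits=0x61f at bit 18: 0x187cb494
slot (1b) val=1 bits=0x1 at bit 30: 0x587cb494
state (1b) val=0 bits=0x0 at bit 31: 0x587cb494
word = 0x587cb494 → little-endian bytes:
  [0]=0x94  [1]=0xb4  [2]=0x7c  [3]=0x58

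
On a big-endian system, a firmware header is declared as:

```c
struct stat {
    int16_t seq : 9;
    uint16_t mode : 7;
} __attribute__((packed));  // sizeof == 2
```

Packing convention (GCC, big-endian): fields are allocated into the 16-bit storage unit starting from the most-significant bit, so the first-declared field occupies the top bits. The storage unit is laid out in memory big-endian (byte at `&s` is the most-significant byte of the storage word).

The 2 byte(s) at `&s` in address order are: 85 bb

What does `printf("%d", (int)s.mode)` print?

59

[0]=0x85 [1]=0xbb (big-endian) → word 0x85bb
seq [7+:9] = (word>>7) & 0x1ff = 267
mode [0+:7] = (word>>0) & 0x7f = 59  ←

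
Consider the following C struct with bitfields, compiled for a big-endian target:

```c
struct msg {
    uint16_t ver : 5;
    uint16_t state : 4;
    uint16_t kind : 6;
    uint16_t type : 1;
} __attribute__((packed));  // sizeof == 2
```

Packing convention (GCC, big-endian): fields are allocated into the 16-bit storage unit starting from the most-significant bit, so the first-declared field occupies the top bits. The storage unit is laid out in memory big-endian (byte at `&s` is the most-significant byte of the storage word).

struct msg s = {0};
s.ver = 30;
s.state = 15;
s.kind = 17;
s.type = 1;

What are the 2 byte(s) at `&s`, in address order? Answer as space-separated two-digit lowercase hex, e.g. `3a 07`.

ver:5 = 30 → 0x1e << 11 → word 0xf000
state:4 = 15 → 0xf << 7 → word 0xf780
kind:6 = 17 → 0x11 << 1 → word 0xf7a2
type:1 = 1 → 0x1 << 0 → word 0xf7a3
word = 0xf7a3 → big-endian bytes:
  [0]=0xf7  [1]=0xa3

f7 a3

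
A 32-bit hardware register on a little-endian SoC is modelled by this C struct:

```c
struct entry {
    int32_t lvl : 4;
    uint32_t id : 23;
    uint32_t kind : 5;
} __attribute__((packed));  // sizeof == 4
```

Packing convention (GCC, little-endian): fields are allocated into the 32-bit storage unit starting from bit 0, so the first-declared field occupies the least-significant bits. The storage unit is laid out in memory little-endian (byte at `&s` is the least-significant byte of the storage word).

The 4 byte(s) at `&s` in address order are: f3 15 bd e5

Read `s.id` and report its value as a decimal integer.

6017375

[0]=0xf3 [1]=0x15 [2]=0xbd [3]=0xe5 (little-endian) → word 0xe5bd15f3
lvl [0+:4] = (word>>0) & 0xf = 3
id [4+:23] = (word>>4) & 0x7fffff = 6017375  ←
kind [27+:5] = (word>>27) & 0x1f = 28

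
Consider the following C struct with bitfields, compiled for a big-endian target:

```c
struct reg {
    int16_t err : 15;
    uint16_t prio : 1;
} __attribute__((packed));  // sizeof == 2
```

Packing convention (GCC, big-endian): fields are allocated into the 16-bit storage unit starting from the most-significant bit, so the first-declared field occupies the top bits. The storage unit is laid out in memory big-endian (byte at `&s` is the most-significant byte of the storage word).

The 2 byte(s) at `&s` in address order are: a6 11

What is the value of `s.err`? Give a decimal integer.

-11512

[0]=0xa6 [1]=0x11 (big-endian) → word 0xa611
err [1+:15] = (word>>1) & 0x7fff = 21256  ←
prio [0+:1] = (word>>0) & 0x1 = 1
err signed 15b, MSB=1: 21256 - 32768 = -11512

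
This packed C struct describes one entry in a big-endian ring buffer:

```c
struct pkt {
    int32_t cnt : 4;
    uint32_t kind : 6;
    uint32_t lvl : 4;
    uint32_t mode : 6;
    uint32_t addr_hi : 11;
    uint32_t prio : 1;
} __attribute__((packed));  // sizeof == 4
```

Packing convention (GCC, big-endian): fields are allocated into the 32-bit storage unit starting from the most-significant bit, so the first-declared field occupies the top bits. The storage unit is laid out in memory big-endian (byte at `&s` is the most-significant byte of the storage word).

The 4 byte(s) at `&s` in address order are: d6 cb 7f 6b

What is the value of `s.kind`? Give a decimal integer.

[0]=0xd6 [1]=0xcb [2]=0x7f [3]=0x6b (big-endian) → word 0xd6cb7f6b
cnt [28+:4] = (word>>28) & 0xf = 13
kind [22+:6] = (word>>22) & 0x3f = 27  ←
lvl [18+:4] = (word>>18) & 0xf = 2
mode [12+:6] = (word>>12) & 0x3f = 55
addr_hi [1+:11] = (word>>1) & 0x7ff = 1973
prio [0+:1] = (word>>0) & 0x1 = 1

27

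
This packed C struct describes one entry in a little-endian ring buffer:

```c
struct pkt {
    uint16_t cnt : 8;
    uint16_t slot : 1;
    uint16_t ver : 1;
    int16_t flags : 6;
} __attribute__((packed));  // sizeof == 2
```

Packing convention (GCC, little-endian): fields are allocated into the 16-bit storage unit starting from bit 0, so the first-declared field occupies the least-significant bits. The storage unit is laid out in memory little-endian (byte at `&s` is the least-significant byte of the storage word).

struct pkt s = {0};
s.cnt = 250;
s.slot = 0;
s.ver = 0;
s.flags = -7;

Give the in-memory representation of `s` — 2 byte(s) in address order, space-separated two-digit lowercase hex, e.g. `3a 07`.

cnt (8b) val=250 bits=0xfa at bit 0: 0x00fa
slot (1b) val=0 bits=0x0 at bit 8: 0x00fa
ver (1b) val=0 bits=0x0 at bit 9: 0x00fa
flags (6b) val=-7 bits=0x39 at bit 10: 0xe4fa
word = 0xe4fa → little-endian bytes:
  [0]=0xfa  [1]=0xe4

fa e4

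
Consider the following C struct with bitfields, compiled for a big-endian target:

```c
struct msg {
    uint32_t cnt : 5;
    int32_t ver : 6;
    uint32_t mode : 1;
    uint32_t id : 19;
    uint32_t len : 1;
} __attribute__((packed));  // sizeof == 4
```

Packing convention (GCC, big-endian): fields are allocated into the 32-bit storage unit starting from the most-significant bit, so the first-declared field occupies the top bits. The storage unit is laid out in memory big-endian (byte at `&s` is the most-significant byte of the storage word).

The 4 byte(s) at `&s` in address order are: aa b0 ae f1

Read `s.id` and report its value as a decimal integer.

22392

[0]=0xaa [1]=0xb0 [2]=0xae [3]=0xf1 (big-endian) → word 0xaab0aef1
cnt [27+:5] = (word>>27) & 0x1f = 21
ver [21+:6] = (word>>21) & 0x3f = 21
mode [20+:1] = (word>>20) & 0x1 = 1
id [1+:19] = (word>>1) & 0x7ffff = 22392  ←
len [0+:1] = (word>>0) & 0x1 = 1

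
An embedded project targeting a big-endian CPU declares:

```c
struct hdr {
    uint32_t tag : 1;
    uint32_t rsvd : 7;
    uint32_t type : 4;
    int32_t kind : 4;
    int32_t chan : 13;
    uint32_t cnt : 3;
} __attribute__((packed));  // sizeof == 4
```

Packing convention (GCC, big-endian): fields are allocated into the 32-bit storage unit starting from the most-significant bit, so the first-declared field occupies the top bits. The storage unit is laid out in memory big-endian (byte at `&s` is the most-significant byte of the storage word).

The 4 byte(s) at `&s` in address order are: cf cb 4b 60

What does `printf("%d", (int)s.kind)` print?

[0]=0xcf [1]=0xcb [2]=0x4b [3]=0x60 (big-endian) → word 0xcfcb4b60
tag [31+:1] = (word>>31) & 0x1 = 1
rsvd [24+:7] = (word>>24) & 0x7f = 79
type [20+:4] = (word>>20) & 0xf = 12
kind [16+:4] = (word>>16) & 0xf = 11  ←
chan [3+:13] = (word>>3) & 0x1fff = 2412
cnt [0+:3] = (word>>0) & 0x7 = 0
kind signed 4b, MSB=1: 11 - 16 = -5

-5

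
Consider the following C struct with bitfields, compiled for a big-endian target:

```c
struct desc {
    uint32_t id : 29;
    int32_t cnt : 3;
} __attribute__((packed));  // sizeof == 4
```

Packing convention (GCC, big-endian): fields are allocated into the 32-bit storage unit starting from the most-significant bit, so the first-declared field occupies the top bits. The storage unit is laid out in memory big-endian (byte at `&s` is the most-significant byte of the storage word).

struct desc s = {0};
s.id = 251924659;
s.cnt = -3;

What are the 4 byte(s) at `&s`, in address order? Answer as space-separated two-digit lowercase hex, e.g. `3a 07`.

[3+:29] id=251924659 & 0x1fffffff = 0xf0410b3; word=0x78208598
[0+:3] cnt=-3 & 0x7 = 0x5; word=0x7820859d
word = 0x7820859d → big-endian bytes:
  [0]=0x78  [1]=0x20  [2]=0x85  [3]=0x9d

78 20 85 9d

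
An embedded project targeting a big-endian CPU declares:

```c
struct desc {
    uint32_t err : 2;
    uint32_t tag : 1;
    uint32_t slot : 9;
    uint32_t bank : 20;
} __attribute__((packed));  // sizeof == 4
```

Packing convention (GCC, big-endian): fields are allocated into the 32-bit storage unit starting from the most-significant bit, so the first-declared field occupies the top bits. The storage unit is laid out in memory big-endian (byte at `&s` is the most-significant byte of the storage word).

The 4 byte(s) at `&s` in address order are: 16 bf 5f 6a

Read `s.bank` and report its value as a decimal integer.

1007466

[0]=0x16 [1]=0xbf [2]=0x5f [3]=0x6a (big-endian) → word 0x16bf5f6a
err:2 @ bit 30 → (0x16bf5f6a>>30)&0x3 = 0x0
tag:1 @ bit 29 → (0x16bf5f6a>>29)&0x1 = 0x0
slot:9 @ bit 20 → (0x16bf5f6a>>20)&0x1ff = 0x16b
bank:20 @ bit 0 → (0x16bf5f6a>>0)&0xfffff = 0xf5f6a  ←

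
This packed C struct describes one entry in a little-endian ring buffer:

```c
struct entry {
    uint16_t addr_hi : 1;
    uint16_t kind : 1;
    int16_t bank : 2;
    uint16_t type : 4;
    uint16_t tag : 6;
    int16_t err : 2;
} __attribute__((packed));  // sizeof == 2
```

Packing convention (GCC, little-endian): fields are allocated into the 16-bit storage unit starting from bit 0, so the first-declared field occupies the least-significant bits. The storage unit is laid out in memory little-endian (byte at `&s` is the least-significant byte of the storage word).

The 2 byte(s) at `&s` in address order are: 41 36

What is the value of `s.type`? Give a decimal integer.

4

[0]=0x41 [1]=0x36 (little-endian) → word 0x3641
addr_hi:1 @ bit 0 → (0x3641>>0)&0x1 = 0x1
kind:1 @ bit 1 → (0x3641>>1)&0x1 = 0x0
bank:2 @ bit 2 → (0x3641>>2)&0x3 = 0x0
type:4 @ bit 4 → (0x3641>>4)&0xf = 0x4  ←
tag:6 @ bit 8 → (0x3641>>8)&0x3f = 0x36
err:2 @ bit 14 → (0x3641>>14)&0x3 = 0x0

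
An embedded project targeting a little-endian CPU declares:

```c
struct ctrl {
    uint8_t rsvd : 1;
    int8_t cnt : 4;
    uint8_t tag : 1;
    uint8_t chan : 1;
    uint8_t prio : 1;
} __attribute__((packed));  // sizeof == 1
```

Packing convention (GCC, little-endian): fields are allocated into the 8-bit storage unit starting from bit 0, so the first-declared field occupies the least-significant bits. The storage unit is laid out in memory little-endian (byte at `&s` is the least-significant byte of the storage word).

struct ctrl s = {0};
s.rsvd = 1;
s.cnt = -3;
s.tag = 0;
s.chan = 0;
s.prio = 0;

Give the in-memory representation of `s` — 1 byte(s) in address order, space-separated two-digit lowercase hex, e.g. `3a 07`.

[0+:1] rsvd=1 & 0x1 = 0x1; word=0x01
[1+:4] cnt=-3 & 0xf = 0xd; word=0x1b
[5+:1] tag=0 & 0x1 = 0x0; word=0x1b
[6+:1] chan=0 & 0x1 = 0x0; word=0x1b
[7+:1] prio=0 & 0x1 = 0x0; word=0x1b
word = 0x1b → little-endian bytes:
  [0]=0x1b

1b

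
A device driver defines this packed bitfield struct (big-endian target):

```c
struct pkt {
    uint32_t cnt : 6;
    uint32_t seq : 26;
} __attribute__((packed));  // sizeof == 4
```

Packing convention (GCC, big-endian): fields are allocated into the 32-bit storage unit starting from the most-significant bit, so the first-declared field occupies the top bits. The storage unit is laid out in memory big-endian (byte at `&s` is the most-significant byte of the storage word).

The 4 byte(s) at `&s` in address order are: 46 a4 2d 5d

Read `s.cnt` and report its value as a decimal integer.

17

[0]=0x46 [1]=0xa4 [2]=0x2d [3]=0x5d (big-endian) → word 0x46a42d5d
cnt:6 @ bit 26 → (0x46a42d5d>>26)&0x3f = 0x11  ←
seq:26 @ bit 0 → (0x46a42d5d>>0)&0x3ffffff = 0x2a42d5d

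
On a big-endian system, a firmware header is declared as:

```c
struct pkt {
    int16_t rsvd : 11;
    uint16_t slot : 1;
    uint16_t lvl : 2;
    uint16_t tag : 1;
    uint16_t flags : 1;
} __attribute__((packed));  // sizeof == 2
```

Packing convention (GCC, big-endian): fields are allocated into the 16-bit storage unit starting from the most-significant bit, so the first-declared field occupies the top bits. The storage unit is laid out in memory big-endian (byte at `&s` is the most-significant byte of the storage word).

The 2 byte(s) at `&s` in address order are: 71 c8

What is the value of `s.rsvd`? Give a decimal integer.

910

[0]=0x71 [1]=0xc8 (big-endian) → word 0x71c8
rsvd [5+:11] = (word>>5) & 0x7ff = 910  ←
slot [4+:1] = (word>>4) & 0x1 = 0
lvl [2+:2] = (word>>2) & 0x3 = 2
tag [1+:1] = (word>>1) & 0x1 = 0
flags [0+:1] = (word>>0) & 0x1 = 0
rsvd signed 11b, MSB=0: value = 910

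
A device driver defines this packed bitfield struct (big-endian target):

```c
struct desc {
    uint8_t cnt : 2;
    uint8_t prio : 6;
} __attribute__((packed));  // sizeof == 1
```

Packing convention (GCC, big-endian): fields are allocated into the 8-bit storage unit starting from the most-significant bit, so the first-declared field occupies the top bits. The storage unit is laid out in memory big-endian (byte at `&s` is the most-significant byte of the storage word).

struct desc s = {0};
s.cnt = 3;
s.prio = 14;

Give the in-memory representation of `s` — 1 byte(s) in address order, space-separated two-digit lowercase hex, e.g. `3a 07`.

[6+:2] cnt=3 & 0x3 = 0x3; word=0xc0
[0+:6] prio=14 & 0x3f = 0xe; word=0xce
word = 0xce → big-endian bytes:
  [0]=0xce

ce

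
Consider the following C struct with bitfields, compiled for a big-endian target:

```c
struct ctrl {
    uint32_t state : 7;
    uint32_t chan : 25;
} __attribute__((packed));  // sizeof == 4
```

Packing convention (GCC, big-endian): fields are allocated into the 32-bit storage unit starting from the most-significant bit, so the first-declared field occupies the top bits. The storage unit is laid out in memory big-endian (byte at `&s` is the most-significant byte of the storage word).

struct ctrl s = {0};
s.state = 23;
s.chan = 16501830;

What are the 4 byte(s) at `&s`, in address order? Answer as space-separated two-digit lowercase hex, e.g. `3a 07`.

2e fb cc 46

state:7 = 23 → 0x17 << 25 → word 0x2e000000
chan:25 = 16501830 → 0xfbcc46 << 0 → word 0x2efbcc46
word = 0x2efbcc46 → big-endian bytes:
  [0]=0x2e  [1]=0xfb  [2]=0xcc  [3]=0x46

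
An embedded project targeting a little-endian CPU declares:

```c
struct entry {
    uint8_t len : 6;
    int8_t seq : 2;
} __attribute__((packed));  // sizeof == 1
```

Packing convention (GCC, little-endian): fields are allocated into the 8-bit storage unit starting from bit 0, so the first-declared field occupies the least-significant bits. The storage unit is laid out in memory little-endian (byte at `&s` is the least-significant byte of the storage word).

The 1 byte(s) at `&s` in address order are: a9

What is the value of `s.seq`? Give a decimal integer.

[0]=0xa9 (little-endian) → word 0xa9
len [0+:6] = (word>>0) & 0x3f = 41
seq [6+:2] = (word>>6) & 0x3 = 2  ←
seq signed 2b, MSB=1: 2 - 4 = -2

-2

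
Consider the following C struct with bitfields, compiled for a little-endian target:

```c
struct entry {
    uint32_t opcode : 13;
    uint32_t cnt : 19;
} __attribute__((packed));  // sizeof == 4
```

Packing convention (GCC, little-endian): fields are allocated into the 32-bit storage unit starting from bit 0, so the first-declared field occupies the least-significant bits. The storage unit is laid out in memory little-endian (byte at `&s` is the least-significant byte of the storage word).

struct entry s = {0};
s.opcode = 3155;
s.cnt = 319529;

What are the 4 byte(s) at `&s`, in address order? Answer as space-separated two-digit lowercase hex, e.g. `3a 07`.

opcode (13b) val=3155 bits=0xc53 at bit 0: 0x00000c53
cnt (19b) val=319529 bits=0x4e029 at bit 13: 0x9c052c53
word = 0x9c052c53 → little-endian bytes:
  [0]=0x53  [1]=0x2c  [2]=0x05  [3]=0x9c

53 2c 05 9c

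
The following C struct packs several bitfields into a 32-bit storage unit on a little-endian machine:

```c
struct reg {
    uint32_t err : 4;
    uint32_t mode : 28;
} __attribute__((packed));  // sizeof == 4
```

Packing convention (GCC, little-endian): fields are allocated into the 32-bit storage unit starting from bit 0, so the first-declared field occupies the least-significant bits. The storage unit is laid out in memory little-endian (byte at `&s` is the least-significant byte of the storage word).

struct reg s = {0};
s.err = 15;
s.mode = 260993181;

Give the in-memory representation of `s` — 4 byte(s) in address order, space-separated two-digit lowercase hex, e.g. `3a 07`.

err (4b) val=15 bits=0xf at bit 0: 0x0000000f
mode (28b) val=260993181 bits=0xf8e709d at bit 4: 0xf8e709df
word = 0xf8e709df → little-endian bytes:
  [0]=0xdf  [1]=0x09  [2]=0xe7  [3]=0xf8

df 09 e7 f8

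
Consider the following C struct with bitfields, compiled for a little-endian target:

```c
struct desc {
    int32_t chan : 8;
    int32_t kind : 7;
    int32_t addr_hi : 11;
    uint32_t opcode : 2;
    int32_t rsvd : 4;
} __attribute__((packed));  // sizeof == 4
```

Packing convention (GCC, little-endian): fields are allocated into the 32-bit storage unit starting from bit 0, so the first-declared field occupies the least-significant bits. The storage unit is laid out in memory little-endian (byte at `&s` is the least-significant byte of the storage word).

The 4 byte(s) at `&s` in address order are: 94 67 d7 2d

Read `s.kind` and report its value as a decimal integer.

[0]=0x94 [1]=0x67 [2]=0xd7 [3]=0x2d (little-endian) → word 0x2dd76794
chan:8 @ bit 0 → (0x2dd76794>>0)&0xff = 0x94
kind:7 @ bit 8 → (0x2dd76794>>8)&0x7f = 0x67  ←
addr_hi:11 @ bit 15 → (0x2dd76794>>15)&0x7ff = 0x3ae
opcode:2 @ bit 26 → (0x2dd76794>>26)&0x3 = 0x3
rsvd:4 @ bit 28 → (0x2dd76794>>28)&0xf = 0x2
kind signed 7b, MSB=1: 103 - 128 = -25

-25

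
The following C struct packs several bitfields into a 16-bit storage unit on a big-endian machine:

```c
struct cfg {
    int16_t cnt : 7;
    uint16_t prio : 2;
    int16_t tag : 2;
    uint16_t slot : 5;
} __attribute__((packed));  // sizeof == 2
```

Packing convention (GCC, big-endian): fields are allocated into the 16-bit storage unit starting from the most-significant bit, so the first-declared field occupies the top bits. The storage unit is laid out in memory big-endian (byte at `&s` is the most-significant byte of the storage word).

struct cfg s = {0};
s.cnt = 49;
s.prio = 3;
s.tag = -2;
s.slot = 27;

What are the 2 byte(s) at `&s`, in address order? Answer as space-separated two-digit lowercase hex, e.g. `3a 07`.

63 db

cnt (7b) val=49 bits=0x31 at bit 9: 0x6200
prio (2b) val=3 bits=0x3 at bit 7: 0x6380
tag (2b) val=-2 bits=0x2 at bit 5: 0x63c0
slot (5b) val=27 bits=0x1b at bit 0: 0x63db
word = 0x63db → big-endian bytes:
  [0]=0x63  [1]=0xdb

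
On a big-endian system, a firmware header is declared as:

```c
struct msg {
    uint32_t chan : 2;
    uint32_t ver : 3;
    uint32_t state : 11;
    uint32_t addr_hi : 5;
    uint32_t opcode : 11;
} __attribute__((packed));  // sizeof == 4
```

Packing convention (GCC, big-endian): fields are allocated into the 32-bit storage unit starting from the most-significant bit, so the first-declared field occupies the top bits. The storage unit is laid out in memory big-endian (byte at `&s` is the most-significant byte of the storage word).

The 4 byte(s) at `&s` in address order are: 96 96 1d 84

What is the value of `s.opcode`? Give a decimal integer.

1412

[0]=0x96 [1]=0x96 [2]=0x1d [3]=0x84 (big-endian) → word 0x96961d84
chan:2 @ bit 30 → (0x96961d84>>30)&0x3 = 0x2
ver:3 @ bit 27 → (0x96961d84>>27)&0x7 = 0x2
state:11 @ bit 16 → (0x96961d84>>16)&0x7ff = 0x696
addr_hi:5 @ bit 11 → (0x96961d84>>11)&0x1f = 0x3
opcode:11 @ bit 0 → (0x96961d84>>0)&0x7ff = 0x584  ←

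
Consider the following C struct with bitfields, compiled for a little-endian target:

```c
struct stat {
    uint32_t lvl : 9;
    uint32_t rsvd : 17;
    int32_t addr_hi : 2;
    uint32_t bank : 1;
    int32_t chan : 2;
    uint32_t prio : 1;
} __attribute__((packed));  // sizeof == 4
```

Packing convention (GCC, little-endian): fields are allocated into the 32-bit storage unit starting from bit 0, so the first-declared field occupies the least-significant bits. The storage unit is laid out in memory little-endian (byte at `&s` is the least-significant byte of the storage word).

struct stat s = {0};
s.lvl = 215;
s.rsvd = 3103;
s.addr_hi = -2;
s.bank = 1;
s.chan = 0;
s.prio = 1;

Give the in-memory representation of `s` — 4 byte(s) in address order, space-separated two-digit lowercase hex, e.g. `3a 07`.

d7 3e 18 98

[0+:9] lvl=215 & 0x1ff = 0xd7; word=0x000000d7
[9+:17] rsvd=3103 & 0x1ffff = 0xc1f; word=0x00183ed7
[26+:2] addr_hi=-2 & 0x3 = 0x2; word=0x08183ed7
[28+:1] bank=1 & 0x1 = 0x1; word=0x18183ed7
[29+:2] chan=0 & 0x3 = 0x0; word=0x18183ed7
[31+:1] prio=1 & 0x1 = 0x1; word=0x98183ed7
word = 0x98183ed7 → little-endian bytes:
  [0]=0xd7  [1]=0x3e  [2]=0x18  [3]=0x98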